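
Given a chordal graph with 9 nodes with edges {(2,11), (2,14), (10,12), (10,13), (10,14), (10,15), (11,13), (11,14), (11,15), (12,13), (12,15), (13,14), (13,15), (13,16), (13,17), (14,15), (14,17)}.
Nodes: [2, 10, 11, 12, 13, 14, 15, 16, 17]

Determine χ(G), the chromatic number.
χ(G) = 4

Clique number ω(G) = 4 (lower bound: χ ≥ ω).
The clique on [10, 12, 13, 15] has size 4, forcing χ ≥ 4, and the coloring below uses 4 colors, so χ(G) = 4.
A valid 4-coloring: color 1: [2, 13]; color 2: [12, 14, 16]; color 3: [15, 17]; color 4: [10, 11].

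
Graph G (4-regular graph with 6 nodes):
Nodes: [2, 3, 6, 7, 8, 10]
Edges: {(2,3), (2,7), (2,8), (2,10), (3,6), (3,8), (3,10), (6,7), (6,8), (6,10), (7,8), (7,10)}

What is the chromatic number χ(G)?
χ(G) = 3

Clique number ω(G) = 3 (lower bound: χ ≥ ω).
The clique on [2, 3, 8] has size 3, forcing χ ≥ 3, and the coloring below uses 3 colors, so χ(G) = 3.
A valid 3-coloring: color 1: [3, 7]; color 2: [8, 10]; color 3: [2, 6].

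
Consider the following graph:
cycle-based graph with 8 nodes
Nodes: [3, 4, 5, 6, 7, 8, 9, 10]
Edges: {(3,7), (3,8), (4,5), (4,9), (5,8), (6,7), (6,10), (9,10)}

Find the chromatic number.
Clique number ω(G) = 2 (lower bound: χ ≥ ω).
The graph is bipartite (no odd cycle), so 2 colors suffice: χ(G) = 2.
A valid 2-coloring: color 1: [3, 5, 6, 9]; color 2: [4, 7, 8, 10].

χ(G) = 2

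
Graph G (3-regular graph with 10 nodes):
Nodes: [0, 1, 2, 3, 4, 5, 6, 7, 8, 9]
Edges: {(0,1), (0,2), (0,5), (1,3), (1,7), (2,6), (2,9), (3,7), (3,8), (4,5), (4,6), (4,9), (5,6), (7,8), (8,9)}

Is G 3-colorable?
Yes, G is 3-colorable

A valid 3-coloring: color 1: [1, 2, 5, 8]; color 2: [0, 6, 7, 9]; color 3: [3, 4].
(χ(G) = 3 ≤ 3.)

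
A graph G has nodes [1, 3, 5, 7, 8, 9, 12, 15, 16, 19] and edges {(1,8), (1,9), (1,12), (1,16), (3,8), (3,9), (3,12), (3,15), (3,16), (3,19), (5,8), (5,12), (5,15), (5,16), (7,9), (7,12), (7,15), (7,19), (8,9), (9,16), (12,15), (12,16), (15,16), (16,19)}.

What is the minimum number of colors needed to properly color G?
Clique number ω(G) = 4 (lower bound: χ ≥ ω).
The clique on [3, 12, 15, 16] has size 4, forcing χ ≥ 4, and the coloring below uses 4 colors, so χ(G) = 4.
A valid 4-coloring: color 1: [7, 8, 16]; color 2: [1, 3, 5]; color 3: [9, 12, 19]; color 4: [15].

χ(G) = 4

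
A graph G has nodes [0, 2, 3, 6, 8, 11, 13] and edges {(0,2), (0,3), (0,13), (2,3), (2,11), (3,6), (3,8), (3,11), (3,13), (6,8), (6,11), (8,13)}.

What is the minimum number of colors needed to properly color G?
Clique number ω(G) = 3 (lower bound: χ ≥ ω).
The clique on [0, 2, 3] has size 3, forcing χ ≥ 3, and the coloring below uses 3 colors, so χ(G) = 3.
A valid 3-coloring: color 1: [3]; color 2: [0, 8, 11]; color 3: [2, 6, 13].

χ(G) = 3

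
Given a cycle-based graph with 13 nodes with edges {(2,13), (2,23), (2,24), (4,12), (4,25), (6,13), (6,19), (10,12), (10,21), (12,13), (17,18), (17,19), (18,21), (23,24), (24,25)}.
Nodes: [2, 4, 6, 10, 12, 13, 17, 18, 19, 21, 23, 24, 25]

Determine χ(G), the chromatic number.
Clique number ω(G) = 3 (lower bound: χ ≥ ω).
The clique on [2, 23, 24] has size 3, forcing χ ≥ 3, and the coloring below uses 3 colors, so χ(G) = 3.
A valid 3-coloring: color 1: [4, 10, 13, 18, 19, 24]; color 2: [2, 6, 12, 17, 21, 25]; color 3: [23].

χ(G) = 3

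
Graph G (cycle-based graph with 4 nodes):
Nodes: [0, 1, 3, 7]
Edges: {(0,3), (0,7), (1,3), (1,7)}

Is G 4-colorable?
Yes, G is 4-colorable

A valid 4-coloring: color 1: [0, 1]; color 2: [3, 7].
(χ(G) = 2 ≤ 4.)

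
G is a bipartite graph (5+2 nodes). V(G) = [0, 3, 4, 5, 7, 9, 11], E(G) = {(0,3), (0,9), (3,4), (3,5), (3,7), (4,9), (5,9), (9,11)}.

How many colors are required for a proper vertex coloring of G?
Clique number ω(G) = 2 (lower bound: χ ≥ ω).
The graph is bipartite (no odd cycle), so 2 colors suffice: χ(G) = 2.
A valid 2-coloring: color 1: [3, 9]; color 2: [0, 4, 5, 7, 11].

χ(G) = 2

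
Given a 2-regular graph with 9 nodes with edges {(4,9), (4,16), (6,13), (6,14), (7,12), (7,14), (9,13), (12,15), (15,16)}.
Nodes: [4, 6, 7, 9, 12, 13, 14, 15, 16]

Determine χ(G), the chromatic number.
Clique number ω(G) = 2 (lower bound: χ ≥ ω).
Odd cycle [16, 4, 9, 13, 6, 14, 7, 12, 15] needs 3 colors (χ ≥ 3).
The coloring below uses 3 colors, so χ(G) = 3.
A valid 3-coloring: color 1: [12, 13, 14, 16]; color 2: [4, 6, 7, 15]; color 3: [9].

χ(G) = 3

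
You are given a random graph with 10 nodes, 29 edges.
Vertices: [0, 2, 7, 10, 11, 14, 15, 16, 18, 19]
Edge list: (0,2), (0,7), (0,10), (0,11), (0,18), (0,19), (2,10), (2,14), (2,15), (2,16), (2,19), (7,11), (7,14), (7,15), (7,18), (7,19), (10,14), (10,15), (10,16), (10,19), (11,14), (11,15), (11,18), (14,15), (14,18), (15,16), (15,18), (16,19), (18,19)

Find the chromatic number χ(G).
Clique number ω(G) = 5 (lower bound: χ ≥ ω).
The clique on [7, 11, 14, 15, 18] has size 5, forcing χ ≥ 5, and the coloring below uses 5 colors, so χ(G) = 5.
A valid 5-coloring: color 1: [0, 15]; color 2: [14, 19]; color 3: [10, 18]; color 4: [2, 7]; color 5: [11, 16].

χ(G) = 5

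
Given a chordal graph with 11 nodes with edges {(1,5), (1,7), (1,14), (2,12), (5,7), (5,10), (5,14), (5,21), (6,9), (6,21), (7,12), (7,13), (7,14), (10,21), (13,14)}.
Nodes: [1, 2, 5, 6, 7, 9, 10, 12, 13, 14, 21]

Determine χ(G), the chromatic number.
χ(G) = 4

Clique number ω(G) = 4 (lower bound: χ ≥ ω).
The clique on [1, 5, 7, 14] has size 4, forcing χ ≥ 4, and the coloring below uses 4 colors, so χ(G) = 4.
A valid 4-coloring: color 1: [5, 6, 12, 13]; color 2: [2, 7, 9, 21]; color 3: [10, 14]; color 4: [1].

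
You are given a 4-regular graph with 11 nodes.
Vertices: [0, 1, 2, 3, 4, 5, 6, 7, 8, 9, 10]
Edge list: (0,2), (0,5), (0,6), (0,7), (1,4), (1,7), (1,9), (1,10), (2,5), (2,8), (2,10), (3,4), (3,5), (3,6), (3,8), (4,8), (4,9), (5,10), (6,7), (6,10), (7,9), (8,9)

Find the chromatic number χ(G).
χ(G) = 3

Clique number ω(G) = 3 (lower bound: χ ≥ ω).
The clique on [0, 2, 5] has size 3, forcing χ ≥ 3, and the coloring below uses 3 colors, so χ(G) = 3.
A valid 3-coloring: color 1: [1, 5, 6, 8]; color 2: [0, 3, 9, 10]; color 3: [2, 4, 7].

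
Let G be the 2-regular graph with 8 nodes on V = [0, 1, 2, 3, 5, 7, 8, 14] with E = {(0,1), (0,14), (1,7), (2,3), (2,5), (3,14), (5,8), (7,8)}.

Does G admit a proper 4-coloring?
A valid 4-coloring: color 1: [1, 2, 8, 14]; color 2: [0, 3, 5, 7].
(χ(G) = 2 ≤ 4.)

Yes, G is 4-colorable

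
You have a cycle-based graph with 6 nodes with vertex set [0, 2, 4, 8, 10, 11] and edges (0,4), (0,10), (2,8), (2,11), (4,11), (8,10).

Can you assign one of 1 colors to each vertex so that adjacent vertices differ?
No, G is not 1-colorable

Edge (0,10) forces its endpoints to differ, so 1 color is not enough.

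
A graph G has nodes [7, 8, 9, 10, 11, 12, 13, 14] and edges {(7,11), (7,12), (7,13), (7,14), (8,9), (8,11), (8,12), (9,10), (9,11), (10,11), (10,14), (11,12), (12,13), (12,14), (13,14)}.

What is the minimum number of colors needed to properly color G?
Clique number ω(G) = 4 (lower bound: χ ≥ ω).
The clique on [7, 12, 13, 14] has size 4, forcing χ ≥ 4, and the coloring below uses 4 colors, so χ(G) = 4.
A valid 4-coloring: color 1: [9, 12]; color 2: [11, 14]; color 3: [7, 8, 10]; color 4: [13].

χ(G) = 4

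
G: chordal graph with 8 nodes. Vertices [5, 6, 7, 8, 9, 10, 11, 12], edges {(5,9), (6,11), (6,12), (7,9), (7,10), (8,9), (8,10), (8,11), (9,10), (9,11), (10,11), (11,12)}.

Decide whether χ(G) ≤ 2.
No, G is not 2-colorable

The clique on vertices [8, 9, 10, 11] has size 4 > 2, so it alone needs 4 colors.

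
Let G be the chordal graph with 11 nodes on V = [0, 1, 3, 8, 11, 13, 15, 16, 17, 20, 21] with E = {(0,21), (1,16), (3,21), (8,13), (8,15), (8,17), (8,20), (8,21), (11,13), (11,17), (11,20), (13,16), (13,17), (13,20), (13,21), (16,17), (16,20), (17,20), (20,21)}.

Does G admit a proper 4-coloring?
A valid 4-coloring: color 1: [0, 1, 3, 15, 20]; color 2: [13]; color 3: [17, 21]; color 4: [8, 11, 16].
(χ(G) = 4 ≤ 4.)

Yes, G is 4-colorable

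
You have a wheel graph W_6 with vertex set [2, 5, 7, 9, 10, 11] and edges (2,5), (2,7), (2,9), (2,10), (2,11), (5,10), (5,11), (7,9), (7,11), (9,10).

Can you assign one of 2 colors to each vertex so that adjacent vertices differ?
No, G is not 2-colorable

The clique on vertices [2, 9, 10] has size 3 > 2, so it alone needs 3 colors.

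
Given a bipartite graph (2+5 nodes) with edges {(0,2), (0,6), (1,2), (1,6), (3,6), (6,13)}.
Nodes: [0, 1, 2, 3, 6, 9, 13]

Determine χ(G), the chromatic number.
Clique number ω(G) = 2 (lower bound: χ ≥ ω).
The graph is bipartite (no odd cycle), so 2 colors suffice: χ(G) = 2.
A valid 2-coloring: color 1: [2, 6, 9]; color 2: [0, 1, 3, 13].

χ(G) = 2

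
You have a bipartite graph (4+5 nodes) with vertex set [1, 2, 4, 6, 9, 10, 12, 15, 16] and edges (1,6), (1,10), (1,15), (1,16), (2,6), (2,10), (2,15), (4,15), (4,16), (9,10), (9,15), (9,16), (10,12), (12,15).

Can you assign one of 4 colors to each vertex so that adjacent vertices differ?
A valid 4-coloring: color 1: [6, 10, 15, 16]; color 2: [1, 2, 4, 9, 12].
(χ(G) = 2 ≤ 4.)

Yes, G is 4-colorable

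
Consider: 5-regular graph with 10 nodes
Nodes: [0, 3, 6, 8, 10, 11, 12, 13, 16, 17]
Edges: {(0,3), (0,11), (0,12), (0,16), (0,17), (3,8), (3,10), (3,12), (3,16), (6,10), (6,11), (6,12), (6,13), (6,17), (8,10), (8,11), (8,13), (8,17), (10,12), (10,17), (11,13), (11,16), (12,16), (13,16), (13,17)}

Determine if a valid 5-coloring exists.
A valid 5-coloring: color 1: [10, 16]; color 2: [8, 12]; color 3: [0, 6]; color 4: [3, 11, 17]; color 5: [13].
(χ(G) = 4 ≤ 5.)

Yes, G is 5-colorable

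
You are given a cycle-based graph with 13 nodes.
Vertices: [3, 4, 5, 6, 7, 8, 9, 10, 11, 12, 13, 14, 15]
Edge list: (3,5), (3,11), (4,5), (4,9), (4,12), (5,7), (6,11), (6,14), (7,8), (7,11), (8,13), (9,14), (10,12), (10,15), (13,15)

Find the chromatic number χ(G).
Clique number ω(G) = 2 (lower bound: χ ≥ ω).
Odd cycle [4, 9, 14, 6, 11, 7, 5] needs 3 colors (χ ≥ 3).
The coloring below uses 3 colors, so χ(G) = 3.
A valid 3-coloring: color 1: [3, 4, 7, 10, 13, 14]; color 2: [5, 8, 9, 11, 12, 15]; color 3: [6].

χ(G) = 3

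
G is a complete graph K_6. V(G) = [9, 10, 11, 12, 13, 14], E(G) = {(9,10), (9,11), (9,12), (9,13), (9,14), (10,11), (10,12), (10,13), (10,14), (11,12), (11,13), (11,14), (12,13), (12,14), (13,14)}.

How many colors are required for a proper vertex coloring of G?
χ(G) = 6

Clique number ω(G) = 6 (lower bound: χ ≥ ω).
The clique on [9, 10, 11, 12, 13, 14] has size 6, forcing χ ≥ 6, and the coloring below uses 6 colors, so χ(G) = 6.
A valid 6-coloring: color 1: [10]; color 2: [9]; color 3: [11]; color 4: [14]; color 5: [13]; color 6: [12].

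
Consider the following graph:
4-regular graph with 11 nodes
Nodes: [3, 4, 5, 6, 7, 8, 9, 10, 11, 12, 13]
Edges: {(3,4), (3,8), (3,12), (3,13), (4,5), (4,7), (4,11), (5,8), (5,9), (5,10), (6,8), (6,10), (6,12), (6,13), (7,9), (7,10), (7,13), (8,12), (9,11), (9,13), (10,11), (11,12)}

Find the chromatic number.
Clique number ω(G) = 3 (lower bound: χ ≥ ω).
The clique on [3, 8, 12] has size 3, forcing χ ≥ 3, and the coloring below uses 3 colors, so χ(G) = 3.
A valid 3-coloring: color 1: [3, 5, 6, 7, 11]; color 2: [4, 8, 9, 10]; color 3: [12, 13].

χ(G) = 3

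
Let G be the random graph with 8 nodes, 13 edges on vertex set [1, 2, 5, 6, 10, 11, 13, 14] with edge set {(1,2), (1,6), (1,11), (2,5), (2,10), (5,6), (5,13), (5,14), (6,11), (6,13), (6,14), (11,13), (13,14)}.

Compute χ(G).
Clique number ω(G) = 4 (lower bound: χ ≥ ω).
The clique on [5, 6, 13, 14] has size 4, forcing χ ≥ 4, and the coloring below uses 4 colors, so χ(G) = 4.
A valid 4-coloring: color 1: [2, 6]; color 2: [1, 10, 13]; color 3: [5, 11]; color 4: [14].

χ(G) = 4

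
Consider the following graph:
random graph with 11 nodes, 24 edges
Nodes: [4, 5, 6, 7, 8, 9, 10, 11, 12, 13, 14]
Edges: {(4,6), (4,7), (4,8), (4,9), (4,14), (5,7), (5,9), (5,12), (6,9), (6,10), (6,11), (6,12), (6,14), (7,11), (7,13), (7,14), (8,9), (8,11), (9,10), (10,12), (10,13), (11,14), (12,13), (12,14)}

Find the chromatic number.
χ(G) = 4

Clique number ω(G) = 3 (lower bound: χ ≥ ω).
Odd cycle [10, 9, 4, 14, 12] needs 3 colors (χ ≥ 3).
Vertex 6 is adjacent to every vertex of [4, 9, 10, 12, 14], which already need 3 colors among themselves, so 6 needs a new color (χ ≥ 4).
The coloring below uses 4 colors, so χ(G) = 4.
A valid 4-coloring: color 1: [6, 7, 8]; color 2: [4, 11, 12]; color 3: [9, 13, 14]; color 4: [5, 10].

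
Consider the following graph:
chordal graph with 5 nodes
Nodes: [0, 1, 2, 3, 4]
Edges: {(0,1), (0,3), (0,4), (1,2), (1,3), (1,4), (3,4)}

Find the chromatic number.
χ(G) = 4

Clique number ω(G) = 4 (lower bound: χ ≥ ω).
The clique on [0, 1, 3, 4] has size 4, forcing χ ≥ 4, and the coloring below uses 4 colors, so χ(G) = 4.
A valid 4-coloring: color 1: [1]; color 2: [0, 2]; color 3: [4]; color 4: [3].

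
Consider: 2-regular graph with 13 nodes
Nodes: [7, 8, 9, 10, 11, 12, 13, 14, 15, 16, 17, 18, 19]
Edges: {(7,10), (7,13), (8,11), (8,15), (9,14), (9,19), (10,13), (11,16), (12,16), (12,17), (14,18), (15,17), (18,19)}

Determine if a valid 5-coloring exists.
Yes, G is 5-colorable

A valid 5-coloring: color 1: [8, 9, 13, 16, 17, 18]; color 2: [10, 11, 12, 14, 15, 19]; color 3: [7].
(χ(G) = 3 ≤ 5.)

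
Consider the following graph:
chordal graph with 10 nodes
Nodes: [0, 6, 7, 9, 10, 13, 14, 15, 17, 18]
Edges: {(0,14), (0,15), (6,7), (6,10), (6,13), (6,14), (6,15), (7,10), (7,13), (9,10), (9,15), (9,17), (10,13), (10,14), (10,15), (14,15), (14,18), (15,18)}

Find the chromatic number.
Clique number ω(G) = 4 (lower bound: χ ≥ ω).
The clique on [6, 7, 10, 13] has size 4, forcing χ ≥ 4, and the coloring below uses 4 colors, so χ(G) = 4.
A valid 4-coloring: color 1: [0, 10, 17, 18]; color 2: [7, 15]; color 3: [9, 13, 14]; color 4: [6].

χ(G) = 4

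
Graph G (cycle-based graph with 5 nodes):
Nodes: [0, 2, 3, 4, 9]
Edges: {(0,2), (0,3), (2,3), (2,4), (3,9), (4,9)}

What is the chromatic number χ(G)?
Clique number ω(G) = 3 (lower bound: χ ≥ ω).
The clique on [0, 2, 3] has size 3, forcing χ ≥ 3, and the coloring below uses 3 colors, so χ(G) = 3.
A valid 3-coloring: color 1: [2, 9]; color 2: [3, 4]; color 3: [0].

χ(G) = 3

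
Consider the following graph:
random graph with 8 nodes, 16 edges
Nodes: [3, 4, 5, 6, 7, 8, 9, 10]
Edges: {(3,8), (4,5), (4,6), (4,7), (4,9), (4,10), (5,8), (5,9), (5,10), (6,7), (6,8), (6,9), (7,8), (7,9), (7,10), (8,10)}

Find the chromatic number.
Clique number ω(G) = 4 (lower bound: χ ≥ ω).
The clique on [4, 6, 7, 9] has size 4, forcing χ ≥ 4, and the coloring below uses 4 colors, so χ(G) = 4.
A valid 4-coloring: color 1: [3, 5, 7]; color 2: [4, 8]; color 3: [6, 10]; color 4: [9].

χ(G) = 4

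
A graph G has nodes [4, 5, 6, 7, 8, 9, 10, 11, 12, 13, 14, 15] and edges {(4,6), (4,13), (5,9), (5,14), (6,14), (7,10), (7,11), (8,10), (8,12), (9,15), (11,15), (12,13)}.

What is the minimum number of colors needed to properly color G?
χ(G) = 2

Clique number ω(G) = 2 (lower bound: χ ≥ ω).
The graph is bipartite (no odd cycle), so 2 colors suffice: χ(G) = 2.
A valid 2-coloring: color 1: [5, 6, 7, 8, 13, 15]; color 2: [4, 9, 10, 11, 12, 14].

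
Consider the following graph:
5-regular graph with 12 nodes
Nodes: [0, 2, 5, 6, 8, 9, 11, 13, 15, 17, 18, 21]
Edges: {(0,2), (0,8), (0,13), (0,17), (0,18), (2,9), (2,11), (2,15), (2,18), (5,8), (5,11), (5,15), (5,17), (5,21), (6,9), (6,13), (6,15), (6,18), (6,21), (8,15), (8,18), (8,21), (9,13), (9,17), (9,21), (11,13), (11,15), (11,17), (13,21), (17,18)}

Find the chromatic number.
χ(G) = 4

Clique number ω(G) = 4 (lower bound: χ ≥ ω).
The clique on [6, 9, 13, 21] has size 4, forcing χ ≥ 4, and the coloring below uses 4 colors, so χ(G) = 4.
A valid 4-coloring: color 1: [8, 9, 11]; color 2: [0, 5, 6]; color 3: [15, 18, 21]; color 4: [2, 13, 17].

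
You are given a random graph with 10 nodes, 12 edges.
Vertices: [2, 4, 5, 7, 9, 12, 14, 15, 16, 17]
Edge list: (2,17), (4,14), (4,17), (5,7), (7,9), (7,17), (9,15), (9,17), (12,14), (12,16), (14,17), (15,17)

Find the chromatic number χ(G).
χ(G) = 3

Clique number ω(G) = 3 (lower bound: χ ≥ ω).
The clique on [9, 15, 17] has size 3, forcing χ ≥ 3, and the coloring below uses 3 colors, so χ(G) = 3.
A valid 3-coloring: color 1: [5, 12, 17]; color 2: [2, 7, 14, 15, 16]; color 3: [4, 9].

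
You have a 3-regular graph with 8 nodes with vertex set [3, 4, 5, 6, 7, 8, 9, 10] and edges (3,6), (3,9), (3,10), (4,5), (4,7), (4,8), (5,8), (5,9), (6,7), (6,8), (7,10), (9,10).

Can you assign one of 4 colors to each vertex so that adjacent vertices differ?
Yes, G is 4-colorable

A valid 4-coloring: color 1: [4, 6, 9]; color 2: [3, 5, 7]; color 3: [8, 10].
(χ(G) = 3 ≤ 4.)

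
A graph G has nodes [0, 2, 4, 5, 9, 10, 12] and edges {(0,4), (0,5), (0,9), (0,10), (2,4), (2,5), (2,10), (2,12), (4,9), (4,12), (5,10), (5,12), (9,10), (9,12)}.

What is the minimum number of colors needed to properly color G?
χ(G) = 4

Clique number ω(G) = 3 (lower bound: χ ≥ ω).
Suppose a proper 3-coloring c exists. The clique [0, 4, 9] takes 3 distinct colors; by symmetry let c(0) = 1, c(4) = 2, c(9) = 3.
- Vertex 10: neighbors [0, 9] already have colors [1, 3] ⇒ c(10) = 2.
- Vertex 5: neighbors [0, 10] already have colors [1, 2] ⇒ c(5) = 3.
- Vertex 2: neighbors [4, 5] already have colors [2, 3] ⇒ c(2) = 1.
- Vertex 12: neighbors [2, 4, 5] already have colors [1, 2, 3] — all 3 colors blocked. Contradiction.
The forced assignments end in a contradiction, so G has no proper 3-coloring (χ ≥ 4).
The coloring below uses 4 colors, so χ(G) = 4.
A valid 4-coloring: color 1: [5, 9]; color 2: [4, 10]; color 3: [0, 12]; color 4: [2].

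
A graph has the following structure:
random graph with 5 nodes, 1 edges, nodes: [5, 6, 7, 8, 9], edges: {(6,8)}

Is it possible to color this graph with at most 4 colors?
Yes, G is 4-colorable

A valid 4-coloring: color 1: [5, 7, 8, 9]; color 2: [6].
(χ(G) = 2 ≤ 4.)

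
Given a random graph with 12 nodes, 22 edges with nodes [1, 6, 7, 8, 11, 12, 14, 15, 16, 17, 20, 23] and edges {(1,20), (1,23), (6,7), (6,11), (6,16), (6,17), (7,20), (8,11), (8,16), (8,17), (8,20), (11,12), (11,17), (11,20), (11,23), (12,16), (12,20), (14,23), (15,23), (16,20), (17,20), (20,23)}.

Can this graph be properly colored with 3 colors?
No, G is not 3-colorable

The clique on vertices [8, 11, 17, 20] has size 4 > 3, so it alone needs 4 colors.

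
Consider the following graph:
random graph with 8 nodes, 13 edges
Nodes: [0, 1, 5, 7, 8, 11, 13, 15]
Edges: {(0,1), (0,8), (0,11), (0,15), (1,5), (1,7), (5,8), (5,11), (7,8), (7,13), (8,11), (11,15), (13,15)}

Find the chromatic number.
Clique number ω(G) = 3 (lower bound: χ ≥ ω).
The clique on [0, 8, 11] has size 3, forcing χ ≥ 3, and the coloring below uses 3 colors, so χ(G) = 3.
A valid 3-coloring: color 1: [7, 11]; color 2: [1, 8, 15]; color 3: [0, 5, 13].

χ(G) = 3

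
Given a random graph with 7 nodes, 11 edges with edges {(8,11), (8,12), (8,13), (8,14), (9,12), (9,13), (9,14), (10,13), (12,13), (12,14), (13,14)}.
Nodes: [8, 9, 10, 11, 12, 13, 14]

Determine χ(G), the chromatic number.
χ(G) = 4

Clique number ω(G) = 4 (lower bound: χ ≥ ω).
The clique on [8, 12, 13, 14] has size 4, forcing χ ≥ 4, and the coloring below uses 4 colors, so χ(G) = 4.
A valid 4-coloring: color 1: [11, 13]; color 2: [10, 14]; color 3: [8, 9]; color 4: [12].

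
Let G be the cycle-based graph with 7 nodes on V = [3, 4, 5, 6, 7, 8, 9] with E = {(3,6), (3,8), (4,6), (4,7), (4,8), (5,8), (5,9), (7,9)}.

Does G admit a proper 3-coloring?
A valid 3-coloring: color 1: [6, 7, 8]; color 2: [3, 4, 9]; color 3: [5].
(χ(G) = 3 ≤ 3.)

Yes, G is 3-colorable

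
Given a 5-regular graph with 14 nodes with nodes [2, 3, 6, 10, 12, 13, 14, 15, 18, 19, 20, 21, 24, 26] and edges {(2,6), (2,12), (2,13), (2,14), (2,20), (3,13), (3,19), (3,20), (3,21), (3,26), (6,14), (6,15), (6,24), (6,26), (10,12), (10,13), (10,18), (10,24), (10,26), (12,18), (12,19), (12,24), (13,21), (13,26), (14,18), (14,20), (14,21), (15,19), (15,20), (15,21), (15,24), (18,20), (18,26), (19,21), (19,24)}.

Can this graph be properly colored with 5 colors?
Yes, G is 5-colorable

A valid 5-coloring: color 1: [2, 18, 21, 24]; color 2: [14, 19, 26]; color 3: [6, 12, 13, 20]; color 4: [3, 10, 15].
(χ(G) = 4 ≤ 5.)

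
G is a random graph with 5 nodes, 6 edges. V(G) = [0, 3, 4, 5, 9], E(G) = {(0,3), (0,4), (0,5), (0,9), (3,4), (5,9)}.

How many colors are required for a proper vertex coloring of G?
χ(G) = 3

Clique number ω(G) = 3 (lower bound: χ ≥ ω).
The clique on [0, 5, 9] has size 3, forcing χ ≥ 3, and the coloring below uses 3 colors, so χ(G) = 3.
A valid 3-coloring: color 1: [0]; color 2: [3, 9]; color 3: [4, 5].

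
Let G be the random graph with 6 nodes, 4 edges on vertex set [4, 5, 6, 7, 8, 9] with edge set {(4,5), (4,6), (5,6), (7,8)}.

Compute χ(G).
χ(G) = 3

Clique number ω(G) = 3 (lower bound: χ ≥ ω).
The clique on [4, 5, 6] has size 3, forcing χ ≥ 3, and the coloring below uses 3 colors, so χ(G) = 3.
A valid 3-coloring: color 1: [4, 7, 9]; color 2: [6, 8]; color 3: [5].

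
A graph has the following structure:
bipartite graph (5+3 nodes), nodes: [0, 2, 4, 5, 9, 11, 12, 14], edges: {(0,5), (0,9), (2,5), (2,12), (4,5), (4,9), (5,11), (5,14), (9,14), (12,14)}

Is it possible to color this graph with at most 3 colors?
Yes, G is 3-colorable

A valid 3-coloring: color 1: [5, 9, 12]; color 2: [0, 2, 4, 11, 14].
(χ(G) = 2 ≤ 3.)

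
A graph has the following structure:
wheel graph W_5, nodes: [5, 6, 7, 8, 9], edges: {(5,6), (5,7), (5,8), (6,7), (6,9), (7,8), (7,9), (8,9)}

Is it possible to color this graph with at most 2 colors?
No, G is not 2-colorable

The clique on vertices [7, 8, 9] has size 3 > 2, so it alone needs 3 colors.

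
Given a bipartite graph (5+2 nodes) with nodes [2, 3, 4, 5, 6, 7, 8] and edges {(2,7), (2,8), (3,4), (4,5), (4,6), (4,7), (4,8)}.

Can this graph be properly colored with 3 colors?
Yes, G is 3-colorable

A valid 3-coloring: color 1: [2, 4]; color 2: [3, 5, 6, 7, 8].
(χ(G) = 2 ≤ 3.)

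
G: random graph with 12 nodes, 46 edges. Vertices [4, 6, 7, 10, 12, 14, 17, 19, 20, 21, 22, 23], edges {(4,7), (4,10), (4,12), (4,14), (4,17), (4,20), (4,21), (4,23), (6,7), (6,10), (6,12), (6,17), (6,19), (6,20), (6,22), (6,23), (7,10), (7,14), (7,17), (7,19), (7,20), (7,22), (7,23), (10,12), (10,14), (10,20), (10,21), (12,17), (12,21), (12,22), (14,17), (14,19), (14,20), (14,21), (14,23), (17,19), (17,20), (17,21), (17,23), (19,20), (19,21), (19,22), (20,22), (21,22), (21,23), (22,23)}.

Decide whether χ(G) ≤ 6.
Yes, G is 6-colorable

A valid 6-coloring: color 1: [10, 17, 22]; color 2: [7, 21]; color 3: [6, 14]; color 4: [12, 20, 23]; color 5: [4, 19].
(χ(G) = 5 ≤ 6.)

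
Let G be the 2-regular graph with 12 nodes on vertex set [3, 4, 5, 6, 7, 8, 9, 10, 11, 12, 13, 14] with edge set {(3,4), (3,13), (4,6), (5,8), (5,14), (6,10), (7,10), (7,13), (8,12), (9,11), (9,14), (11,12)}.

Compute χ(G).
χ(G) = 2

Clique number ω(G) = 2 (lower bound: χ ≥ ω).
The graph is bipartite (no odd cycle), so 2 colors suffice: χ(G) = 2.
A valid 2-coloring: color 1: [4, 5, 9, 10, 12, 13]; color 2: [3, 6, 7, 8, 11, 14].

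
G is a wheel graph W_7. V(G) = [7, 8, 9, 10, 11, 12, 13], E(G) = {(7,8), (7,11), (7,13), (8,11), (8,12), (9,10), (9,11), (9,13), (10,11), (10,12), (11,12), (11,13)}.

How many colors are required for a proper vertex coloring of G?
Clique number ω(G) = 3 (lower bound: χ ≥ ω).
The clique on [9, 10, 11] has size 3, forcing χ ≥ 3, and the coloring below uses 3 colors, so χ(G) = 3.
A valid 3-coloring: color 1: [11]; color 2: [8, 10, 13]; color 3: [7, 9, 12].

χ(G) = 3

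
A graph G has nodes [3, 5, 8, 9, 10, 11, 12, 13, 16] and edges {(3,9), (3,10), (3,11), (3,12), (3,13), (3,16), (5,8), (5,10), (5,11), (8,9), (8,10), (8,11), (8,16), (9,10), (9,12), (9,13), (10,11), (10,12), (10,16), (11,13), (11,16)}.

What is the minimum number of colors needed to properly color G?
χ(G) = 4

Clique number ω(G) = 4 (lower bound: χ ≥ ω).
The clique on [8, 10, 11, 16] has size 4, forcing χ ≥ 4, and the coloring below uses 4 colors, so χ(G) = 4.
A valid 4-coloring: color 1: [10, 13]; color 2: [9, 11]; color 3: [3, 8]; color 4: [5, 12, 16].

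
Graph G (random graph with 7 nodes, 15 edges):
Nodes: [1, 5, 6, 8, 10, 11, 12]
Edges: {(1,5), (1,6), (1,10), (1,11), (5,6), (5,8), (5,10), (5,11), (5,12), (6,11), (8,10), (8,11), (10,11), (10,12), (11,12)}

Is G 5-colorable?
A valid 5-coloring: color 1: [5]; color 2: [11]; color 3: [6, 10]; color 4: [1, 8, 12].
(χ(G) = 4 ≤ 5.)

Yes, G is 5-colorable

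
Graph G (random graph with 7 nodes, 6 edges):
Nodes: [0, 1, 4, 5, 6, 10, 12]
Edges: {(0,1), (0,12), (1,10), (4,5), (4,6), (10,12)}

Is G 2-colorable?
A valid 2-coloring: color 1: [1, 4, 12]; color 2: [0, 5, 6, 10].
(χ(G) = 2 ≤ 2.)

Yes, G is 2-colorable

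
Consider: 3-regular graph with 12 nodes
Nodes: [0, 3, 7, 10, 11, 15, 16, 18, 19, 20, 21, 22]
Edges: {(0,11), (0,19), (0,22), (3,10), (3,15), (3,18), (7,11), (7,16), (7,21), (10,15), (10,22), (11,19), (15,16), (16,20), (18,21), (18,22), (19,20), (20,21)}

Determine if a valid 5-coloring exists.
Yes, G is 5-colorable

A valid 5-coloring: color 1: [10, 11, 18, 20]; color 2: [3, 16, 19, 21, 22]; color 3: [0, 7, 15].
(χ(G) = 3 ≤ 5.)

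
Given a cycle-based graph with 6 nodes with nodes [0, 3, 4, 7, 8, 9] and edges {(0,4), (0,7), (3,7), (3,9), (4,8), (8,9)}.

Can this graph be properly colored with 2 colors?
Yes, G is 2-colorable

A valid 2-coloring: color 1: [4, 7, 9]; color 2: [0, 3, 8].
(χ(G) = 2 ≤ 2.)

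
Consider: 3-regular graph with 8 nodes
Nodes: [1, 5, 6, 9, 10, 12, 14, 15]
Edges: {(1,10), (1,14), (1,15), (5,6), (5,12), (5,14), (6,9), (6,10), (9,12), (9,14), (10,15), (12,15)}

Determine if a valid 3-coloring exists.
A valid 3-coloring: color 1: [1, 6, 12]; color 2: [5, 9, 10]; color 3: [14, 15].
(χ(G) = 3 ≤ 3.)

Yes, G is 3-colorable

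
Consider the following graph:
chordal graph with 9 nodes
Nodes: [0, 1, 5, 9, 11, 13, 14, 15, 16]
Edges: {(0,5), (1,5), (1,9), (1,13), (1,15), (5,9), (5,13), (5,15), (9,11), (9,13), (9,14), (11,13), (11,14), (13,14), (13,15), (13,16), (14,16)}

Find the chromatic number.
Clique number ω(G) = 4 (lower bound: χ ≥ ω).
The clique on [1, 5, 9, 13] has size 4, forcing χ ≥ 4, and the coloring below uses 4 colors, so χ(G) = 4.
A valid 4-coloring: color 1: [0, 13]; color 2: [9, 15, 16]; color 3: [5, 14]; color 4: [1, 11].

χ(G) = 4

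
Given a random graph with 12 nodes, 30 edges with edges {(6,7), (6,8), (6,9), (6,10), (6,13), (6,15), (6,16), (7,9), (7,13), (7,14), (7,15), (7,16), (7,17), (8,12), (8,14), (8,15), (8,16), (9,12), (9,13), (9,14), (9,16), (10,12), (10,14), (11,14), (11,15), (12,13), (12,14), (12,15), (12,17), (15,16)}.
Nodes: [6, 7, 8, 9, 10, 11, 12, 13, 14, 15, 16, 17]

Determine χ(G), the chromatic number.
Clique number ω(G) = 4 (lower bound: χ ≥ ω).
The clique on [6, 8, 15, 16] has size 4, forcing χ ≥ 4, and the coloring below uses 4 colors, so χ(G) = 4.
A valid 4-coloring: color 1: [7, 8, 10, 11]; color 2: [6, 12]; color 3: [9, 15, 17]; color 4: [13, 14, 16].

χ(G) = 4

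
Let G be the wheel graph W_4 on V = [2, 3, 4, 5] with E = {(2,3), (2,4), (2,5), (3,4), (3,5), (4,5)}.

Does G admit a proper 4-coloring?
Yes, G is 4-colorable

A valid 4-coloring: color 1: [5]; color 2: [2]; color 3: [3]; color 4: [4].
(χ(G) = 4 ≤ 4.)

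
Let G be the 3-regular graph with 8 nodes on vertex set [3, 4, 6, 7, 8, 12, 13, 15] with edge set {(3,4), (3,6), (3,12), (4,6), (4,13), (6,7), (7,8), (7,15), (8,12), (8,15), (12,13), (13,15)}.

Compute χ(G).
Clique number ω(G) = 3 (lower bound: χ ≥ ω).
The clique on [3, 4, 6] has size 3, forcing χ ≥ 3, and the coloring below uses 3 colors, so χ(G) = 3.
A valid 3-coloring: color 1: [6, 12, 15]; color 2: [3, 8, 13]; color 3: [4, 7].

χ(G) = 3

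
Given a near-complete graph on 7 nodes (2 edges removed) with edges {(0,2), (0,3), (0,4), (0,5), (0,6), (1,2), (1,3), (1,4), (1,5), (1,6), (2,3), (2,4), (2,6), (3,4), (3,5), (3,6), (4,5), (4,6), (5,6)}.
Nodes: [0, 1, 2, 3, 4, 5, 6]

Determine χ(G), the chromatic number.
χ(G) = 5

Clique number ω(G) = 5 (lower bound: χ ≥ ω).
The clique on [0, 2, 3, 4, 6] has size 5, forcing χ ≥ 5, and the coloring below uses 5 colors, so χ(G) = 5.
A valid 5-coloring: color 1: [3]; color 2: [4]; color 3: [6]; color 4: [2, 5]; color 5: [0, 1].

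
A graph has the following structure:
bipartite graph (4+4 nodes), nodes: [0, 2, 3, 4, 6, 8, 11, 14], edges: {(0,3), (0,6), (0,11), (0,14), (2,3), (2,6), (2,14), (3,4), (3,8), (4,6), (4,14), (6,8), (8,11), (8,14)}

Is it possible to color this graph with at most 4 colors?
A valid 4-coloring: color 1: [3, 6, 11, 14]; color 2: [0, 2, 4, 8].
(χ(G) = 2 ≤ 4.)

Yes, G is 4-colorable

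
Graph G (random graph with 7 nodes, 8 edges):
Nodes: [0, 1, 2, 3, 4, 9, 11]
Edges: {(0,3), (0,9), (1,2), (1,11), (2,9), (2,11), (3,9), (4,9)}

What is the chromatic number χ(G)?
Clique number ω(G) = 3 (lower bound: χ ≥ ω).
The clique on [1, 2, 11] has size 3, forcing χ ≥ 3, and the coloring below uses 3 colors, so χ(G) = 3.
A valid 3-coloring: color 1: [9, 11]; color 2: [2, 3, 4]; color 3: [0, 1].

χ(G) = 3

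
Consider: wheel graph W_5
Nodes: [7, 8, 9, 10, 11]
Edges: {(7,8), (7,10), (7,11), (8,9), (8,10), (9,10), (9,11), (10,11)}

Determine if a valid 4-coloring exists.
Yes, G is 4-colorable

A valid 4-coloring: color 1: [10]; color 2: [7, 9]; color 3: [8, 11].
(χ(G) = 3 ≤ 4.)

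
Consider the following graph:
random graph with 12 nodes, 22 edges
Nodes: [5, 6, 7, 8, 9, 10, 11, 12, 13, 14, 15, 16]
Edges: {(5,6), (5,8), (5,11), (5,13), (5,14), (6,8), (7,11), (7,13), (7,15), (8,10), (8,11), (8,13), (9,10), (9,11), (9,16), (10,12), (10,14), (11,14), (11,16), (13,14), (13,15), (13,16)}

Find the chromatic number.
Clique number ω(G) = 3 (lower bound: χ ≥ ω).
The clique on [5, 6, 8] has size 3, forcing χ ≥ 3, and the coloring below uses 3 colors, so χ(G) = 3.
A valid 3-coloring: color 1: [6, 10, 11, 13]; color 2: [7, 8, 9, 12, 14]; color 3: [5, 15, 16].

χ(G) = 3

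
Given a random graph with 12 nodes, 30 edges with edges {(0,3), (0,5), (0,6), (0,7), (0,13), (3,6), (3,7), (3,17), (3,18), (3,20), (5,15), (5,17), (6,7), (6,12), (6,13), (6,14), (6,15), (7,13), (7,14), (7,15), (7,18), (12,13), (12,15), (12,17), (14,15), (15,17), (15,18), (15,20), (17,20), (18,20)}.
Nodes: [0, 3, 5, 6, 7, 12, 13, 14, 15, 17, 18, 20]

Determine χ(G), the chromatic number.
χ(G) = 4

Clique number ω(G) = 4 (lower bound: χ ≥ ω).
The clique on [0, 3, 6, 7] has size 4, forcing χ ≥ 4, and the coloring below uses 4 colors, so χ(G) = 4.
A valid 4-coloring: color 1: [3, 13, 15]; color 2: [5, 7, 12, 20]; color 3: [6, 17, 18]; color 4: [0, 14].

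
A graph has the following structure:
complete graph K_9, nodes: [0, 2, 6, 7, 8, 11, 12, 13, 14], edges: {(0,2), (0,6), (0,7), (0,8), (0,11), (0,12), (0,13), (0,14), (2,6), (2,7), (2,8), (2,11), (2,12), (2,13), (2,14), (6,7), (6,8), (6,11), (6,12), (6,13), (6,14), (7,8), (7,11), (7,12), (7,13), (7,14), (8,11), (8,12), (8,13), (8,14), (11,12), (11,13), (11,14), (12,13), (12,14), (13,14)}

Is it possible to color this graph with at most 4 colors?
The clique on vertices [0, 2, 6, 7, 8, 11, 12, 13, 14] has size 9 > 4, so it alone needs 9 colors.

No, G is not 4-colorable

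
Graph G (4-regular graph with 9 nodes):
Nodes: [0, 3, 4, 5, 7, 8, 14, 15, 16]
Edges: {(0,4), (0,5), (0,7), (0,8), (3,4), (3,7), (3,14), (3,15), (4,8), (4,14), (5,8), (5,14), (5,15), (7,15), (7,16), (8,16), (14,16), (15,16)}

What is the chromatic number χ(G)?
Clique number ω(G) = 3 (lower bound: χ ≥ ω).
The clique on [0, 4, 8] has size 3, forcing χ ≥ 3, and the coloring below uses 3 colors, so χ(G) = 3.
A valid 3-coloring: color 1: [0, 3, 16]; color 2: [4, 5, 7]; color 3: [8, 14, 15].

χ(G) = 3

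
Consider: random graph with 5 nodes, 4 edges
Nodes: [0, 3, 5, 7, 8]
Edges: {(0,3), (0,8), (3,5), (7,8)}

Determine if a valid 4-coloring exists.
Yes, G is 4-colorable

A valid 4-coloring: color 1: [3, 8]; color 2: [0, 5, 7].
(χ(G) = 2 ≤ 4.)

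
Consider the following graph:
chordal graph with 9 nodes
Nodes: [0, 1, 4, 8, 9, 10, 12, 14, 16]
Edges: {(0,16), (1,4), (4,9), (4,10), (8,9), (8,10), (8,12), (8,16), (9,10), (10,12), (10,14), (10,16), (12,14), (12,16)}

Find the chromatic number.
χ(G) = 4

Clique number ω(G) = 4 (lower bound: χ ≥ ω).
The clique on [8, 10, 12, 16] has size 4, forcing χ ≥ 4, and the coloring below uses 4 colors, so χ(G) = 4.
A valid 4-coloring: color 1: [0, 1, 10]; color 2: [9, 12]; color 3: [4, 8, 14]; color 4: [16].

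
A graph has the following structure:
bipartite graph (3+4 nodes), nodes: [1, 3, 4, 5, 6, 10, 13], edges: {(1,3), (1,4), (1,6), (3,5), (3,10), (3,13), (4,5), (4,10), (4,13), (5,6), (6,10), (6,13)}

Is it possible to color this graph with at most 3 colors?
Yes, G is 3-colorable

A valid 3-coloring: color 1: [3, 4, 6]; color 2: [1, 5, 10, 13].
(χ(G) = 2 ≤ 3.)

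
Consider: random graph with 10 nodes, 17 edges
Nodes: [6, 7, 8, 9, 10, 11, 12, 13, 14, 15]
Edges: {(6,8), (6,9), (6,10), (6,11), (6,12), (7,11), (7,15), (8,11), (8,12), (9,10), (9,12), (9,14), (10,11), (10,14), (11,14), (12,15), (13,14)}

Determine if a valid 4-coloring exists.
A valid 4-coloring: color 1: [9, 11, 13, 15]; color 2: [6, 7, 14]; color 3: [10, 12]; color 4: [8].
(χ(G) = 4 ≤ 4.)

Yes, G is 4-colorable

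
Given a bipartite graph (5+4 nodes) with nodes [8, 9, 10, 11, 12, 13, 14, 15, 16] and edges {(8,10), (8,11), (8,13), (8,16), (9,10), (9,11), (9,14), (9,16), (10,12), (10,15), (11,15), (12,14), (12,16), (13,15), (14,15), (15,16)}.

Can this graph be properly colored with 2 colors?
A valid 2-coloring: color 1: [8, 9, 12, 15]; color 2: [10, 11, 13, 14, 16].
(χ(G) = 2 ≤ 2.)

Yes, G is 2-colorable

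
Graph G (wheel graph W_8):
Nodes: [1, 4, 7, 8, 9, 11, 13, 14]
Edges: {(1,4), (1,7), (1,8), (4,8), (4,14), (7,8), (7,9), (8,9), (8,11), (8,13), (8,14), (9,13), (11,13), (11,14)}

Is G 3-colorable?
Odd cycle [13, 11, 14, 4, 1, 7, 9] needs 3 colors (χ ≥ 3).
Vertex 8 is adjacent to every vertex of [1, 4, 7, 9, 11, 13, 14], which already need 3 colors among themselves, so 8 needs a new color (χ ≥ 4).
Hence χ(G) ≥ 4 > 3, so no proper 3-coloring exists.

No, G is not 3-colorable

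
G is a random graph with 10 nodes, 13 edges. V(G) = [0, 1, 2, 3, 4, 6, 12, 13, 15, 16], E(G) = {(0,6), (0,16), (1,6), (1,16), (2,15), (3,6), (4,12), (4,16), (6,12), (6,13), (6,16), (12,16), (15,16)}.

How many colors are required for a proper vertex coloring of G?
χ(G) = 3

Clique number ω(G) = 3 (lower bound: χ ≥ ω).
The clique on [4, 12, 16] has size 3, forcing χ ≥ 3, and the coloring below uses 3 colors, so χ(G) = 3.
A valid 3-coloring: color 1: [2, 3, 13, 16]; color 2: [4, 6, 15]; color 3: [0, 1, 12].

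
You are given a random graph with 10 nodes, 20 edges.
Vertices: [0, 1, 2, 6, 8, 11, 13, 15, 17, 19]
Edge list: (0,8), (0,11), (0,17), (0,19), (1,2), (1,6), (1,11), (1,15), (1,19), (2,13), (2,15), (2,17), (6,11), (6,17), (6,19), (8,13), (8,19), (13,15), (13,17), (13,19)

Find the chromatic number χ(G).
Clique number ω(G) = 3 (lower bound: χ ≥ ω).
The clique on [0, 8, 19] has size 3, forcing χ ≥ 3, and the coloring below uses 3 colors, so χ(G) = 3.
A valid 3-coloring: color 1: [11, 15, 17, 19]; color 2: [0, 1, 13]; color 3: [2, 6, 8].

χ(G) = 3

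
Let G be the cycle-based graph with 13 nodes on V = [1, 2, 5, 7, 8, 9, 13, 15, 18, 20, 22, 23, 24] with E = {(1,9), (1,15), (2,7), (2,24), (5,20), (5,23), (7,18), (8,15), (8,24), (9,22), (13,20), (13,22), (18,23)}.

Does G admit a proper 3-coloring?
Yes, G is 3-colorable

A valid 3-coloring: color 1: [2, 5, 8, 9, 13, 18]; color 2: [1, 7, 20, 22, 23, 24]; color 3: [15].
(χ(G) = 3 ≤ 3.)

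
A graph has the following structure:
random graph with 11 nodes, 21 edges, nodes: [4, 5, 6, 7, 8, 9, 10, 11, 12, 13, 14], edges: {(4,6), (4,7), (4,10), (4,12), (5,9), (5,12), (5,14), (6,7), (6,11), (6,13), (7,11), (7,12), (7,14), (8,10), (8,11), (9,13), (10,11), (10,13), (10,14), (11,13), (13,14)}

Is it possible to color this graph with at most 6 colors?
A valid 6-coloring: color 1: [6, 9, 10, 12]; color 2: [5, 7, 8, 13]; color 3: [4, 11, 14].
(χ(G) = 3 ≤ 6.)

Yes, G is 6-colorable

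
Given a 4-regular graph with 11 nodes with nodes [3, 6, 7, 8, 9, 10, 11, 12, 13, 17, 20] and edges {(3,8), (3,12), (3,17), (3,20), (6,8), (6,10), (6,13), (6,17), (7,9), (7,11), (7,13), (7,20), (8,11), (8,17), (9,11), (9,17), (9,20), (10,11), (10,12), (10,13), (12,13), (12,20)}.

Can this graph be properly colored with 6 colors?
A valid 6-coloring: color 1: [6, 9, 12]; color 2: [8, 10, 20]; color 3: [3, 11, 13]; color 4: [7, 17].
(χ(G) = 4 ≤ 6.)

Yes, G is 6-colorable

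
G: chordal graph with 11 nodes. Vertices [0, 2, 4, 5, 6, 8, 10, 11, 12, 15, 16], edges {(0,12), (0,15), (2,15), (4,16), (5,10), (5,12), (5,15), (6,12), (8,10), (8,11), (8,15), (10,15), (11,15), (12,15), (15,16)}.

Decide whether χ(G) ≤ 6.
Yes, G is 6-colorable

A valid 6-coloring: color 1: [4, 6, 15]; color 2: [2, 10, 11, 12, 16]; color 3: [0, 5, 8].
(χ(G) = 3 ≤ 6.)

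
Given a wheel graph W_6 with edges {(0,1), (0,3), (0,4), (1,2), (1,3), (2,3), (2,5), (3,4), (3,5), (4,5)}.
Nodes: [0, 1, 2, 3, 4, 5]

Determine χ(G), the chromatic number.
Clique number ω(G) = 3 (lower bound: χ ≥ ω).
Odd cycle [5, 2, 1, 0, 4] needs 3 colors (χ ≥ 3).
Vertex 3 is adjacent to every vertex of [0, 1, 2, 4, 5], which already need 3 colors among themselves, so 3 needs a new color (χ ≥ 4).
The coloring below uses 4 colors, so χ(G) = 4.
A valid 4-coloring: color 1: [3]; color 2: [0, 5]; color 3: [2, 4]; color 4: [1].

χ(G) = 4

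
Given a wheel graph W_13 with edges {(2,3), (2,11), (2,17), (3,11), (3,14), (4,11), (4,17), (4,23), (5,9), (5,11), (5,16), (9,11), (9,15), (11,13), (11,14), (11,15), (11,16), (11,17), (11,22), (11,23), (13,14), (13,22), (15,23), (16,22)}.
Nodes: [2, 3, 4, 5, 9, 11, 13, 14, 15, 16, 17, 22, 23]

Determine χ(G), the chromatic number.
χ(G) = 3

Clique number ω(G) = 3 (lower bound: χ ≥ ω).
The clique on [2, 11, 17] has size 3, forcing χ ≥ 3, and the coloring below uses 3 colors, so χ(G) = 3.
A valid 3-coloring: color 1: [11]; color 2: [3, 9, 13, 16, 17, 23]; color 3: [2, 4, 5, 14, 15, 22].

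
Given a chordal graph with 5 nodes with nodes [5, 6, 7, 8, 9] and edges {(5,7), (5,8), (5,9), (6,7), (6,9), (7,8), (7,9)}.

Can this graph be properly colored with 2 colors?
No, G is not 2-colorable

The clique on vertices [5, 7, 8] has size 3 > 2, so it alone needs 3 colors.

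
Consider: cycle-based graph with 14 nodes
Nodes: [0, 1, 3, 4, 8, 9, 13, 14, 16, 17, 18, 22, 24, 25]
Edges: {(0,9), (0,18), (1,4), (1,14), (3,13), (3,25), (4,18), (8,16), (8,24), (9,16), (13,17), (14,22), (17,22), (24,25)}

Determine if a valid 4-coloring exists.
Yes, G is 4-colorable

A valid 4-coloring: color 1: [0, 3, 4, 14, 16, 17, 24]; color 2: [1, 8, 9, 13, 18, 22, 25].
(χ(G) = 2 ≤ 4.)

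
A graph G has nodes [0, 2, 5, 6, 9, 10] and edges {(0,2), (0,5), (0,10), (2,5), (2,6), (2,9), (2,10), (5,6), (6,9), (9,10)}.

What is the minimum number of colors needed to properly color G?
χ(G) = 4

Clique number ω(G) = 3 (lower bound: χ ≥ ω).
Odd cycle [6, 9, 10, 0, 5] needs 3 colors (χ ≥ 3).
Vertex 2 is adjacent to every vertex of [0, 5, 6, 9, 10], which already need 3 colors among themselves, so 2 needs a new color (χ ≥ 4).
The coloring below uses 4 colors, so χ(G) = 4.
A valid 4-coloring: color 1: [2]; color 2: [0, 6]; color 3: [5, 9]; color 4: [10].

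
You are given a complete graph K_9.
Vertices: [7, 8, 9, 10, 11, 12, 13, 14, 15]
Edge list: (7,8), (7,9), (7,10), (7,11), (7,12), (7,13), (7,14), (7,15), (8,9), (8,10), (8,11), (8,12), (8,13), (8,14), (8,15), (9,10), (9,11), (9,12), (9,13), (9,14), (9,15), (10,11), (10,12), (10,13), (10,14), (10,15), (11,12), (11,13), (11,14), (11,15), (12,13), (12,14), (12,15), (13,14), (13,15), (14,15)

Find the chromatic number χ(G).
χ(G) = 9

Clique number ω(G) = 9 (lower bound: χ ≥ ω).
The clique on [7, 8, 9, 10, 11, 12, 13, 14, 15] has size 9, forcing χ ≥ 9, and the coloring below uses 9 colors, so χ(G) = 9.
A valid 9-coloring: color 1: [14]; color 2: [10]; color 3: [8]; color 4: [15]; color 5: [11]; color 6: [7]; color 7: [12]; color 8: [13]; color 9: [9].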